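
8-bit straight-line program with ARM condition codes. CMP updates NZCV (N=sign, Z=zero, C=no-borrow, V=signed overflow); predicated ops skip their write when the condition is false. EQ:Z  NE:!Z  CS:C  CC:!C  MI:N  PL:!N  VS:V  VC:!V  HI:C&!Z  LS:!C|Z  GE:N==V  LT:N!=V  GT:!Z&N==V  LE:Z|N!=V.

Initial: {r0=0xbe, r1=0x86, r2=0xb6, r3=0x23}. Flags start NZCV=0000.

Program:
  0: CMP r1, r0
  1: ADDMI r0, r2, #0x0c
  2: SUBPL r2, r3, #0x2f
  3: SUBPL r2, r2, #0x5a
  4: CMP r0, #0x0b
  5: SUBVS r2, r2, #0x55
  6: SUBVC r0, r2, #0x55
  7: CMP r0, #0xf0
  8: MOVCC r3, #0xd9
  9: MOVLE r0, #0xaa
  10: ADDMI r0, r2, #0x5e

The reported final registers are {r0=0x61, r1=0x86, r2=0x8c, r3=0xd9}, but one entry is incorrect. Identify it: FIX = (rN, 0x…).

FIX = (r2, 0xb6)

0: ✓ CMP  NZCV=1000
1: ✓ ADDMI  r0←0xc2
2: · SUBPL
3: · SUBPL
4: ✓ CMP  NZCV=1010
5: · SUBVS
6: ✓ SUBVC  r0←0x61
7: ✓ CMP  NZCV=0000
8: ✓ MOVCC  r3←0xd9
9: · MOVLE
10: · ADDMI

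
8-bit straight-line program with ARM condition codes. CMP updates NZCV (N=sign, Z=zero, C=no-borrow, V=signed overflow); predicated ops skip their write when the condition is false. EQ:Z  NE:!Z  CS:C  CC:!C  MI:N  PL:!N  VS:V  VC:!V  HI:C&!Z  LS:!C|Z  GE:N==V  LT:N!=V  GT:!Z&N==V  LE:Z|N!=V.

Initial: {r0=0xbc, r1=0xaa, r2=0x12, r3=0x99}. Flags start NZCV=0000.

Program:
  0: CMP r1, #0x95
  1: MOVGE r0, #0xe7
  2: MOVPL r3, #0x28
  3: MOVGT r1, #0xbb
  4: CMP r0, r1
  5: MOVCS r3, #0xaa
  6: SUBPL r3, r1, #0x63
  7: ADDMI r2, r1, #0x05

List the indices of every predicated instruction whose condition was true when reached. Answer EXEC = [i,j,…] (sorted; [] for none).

[0] flags=0010 → (cmp)
[1] flags=0010 GE?T → r0=0xe7
[2] flags=0010 PL?T → r3=0x28
[3] flags=0010 GT?T → r1=0xbb
[4] flags=0010 → (cmp)
[5] flags=0010 CS?T → r3=0xaa
[6] flags=0010 PL?T → r3=0x58
[7] flags=0010 MI?F → skip

EXEC = [1,2,3,5,6]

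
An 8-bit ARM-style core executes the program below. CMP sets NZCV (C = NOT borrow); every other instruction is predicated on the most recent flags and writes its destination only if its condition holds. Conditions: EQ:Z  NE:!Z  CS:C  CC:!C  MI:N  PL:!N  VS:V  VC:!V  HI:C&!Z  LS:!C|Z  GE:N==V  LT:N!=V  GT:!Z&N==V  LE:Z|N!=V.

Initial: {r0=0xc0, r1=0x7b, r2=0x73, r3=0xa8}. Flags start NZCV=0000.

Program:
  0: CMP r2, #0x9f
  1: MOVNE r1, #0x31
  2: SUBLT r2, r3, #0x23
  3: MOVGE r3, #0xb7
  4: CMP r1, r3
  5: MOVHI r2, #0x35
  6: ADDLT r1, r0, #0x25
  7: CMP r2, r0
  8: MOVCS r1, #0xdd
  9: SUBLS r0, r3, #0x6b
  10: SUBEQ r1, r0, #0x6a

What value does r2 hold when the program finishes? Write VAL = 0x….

0: ✓ CMP  NZCV=1001
1: ✓ MOVNE  r1←0x31
2: · SUBLT
3: ✓ MOVGE  r3←0xb7
4: ✓ CMP  NZCV=0000
5: · MOVHI
6: · ADDLT
7: ✓ CMP  NZCV=1001
8: · MOVCS
9: ✓ SUBLS  r0←0x4c
10: · SUBEQ

VAL = 0x73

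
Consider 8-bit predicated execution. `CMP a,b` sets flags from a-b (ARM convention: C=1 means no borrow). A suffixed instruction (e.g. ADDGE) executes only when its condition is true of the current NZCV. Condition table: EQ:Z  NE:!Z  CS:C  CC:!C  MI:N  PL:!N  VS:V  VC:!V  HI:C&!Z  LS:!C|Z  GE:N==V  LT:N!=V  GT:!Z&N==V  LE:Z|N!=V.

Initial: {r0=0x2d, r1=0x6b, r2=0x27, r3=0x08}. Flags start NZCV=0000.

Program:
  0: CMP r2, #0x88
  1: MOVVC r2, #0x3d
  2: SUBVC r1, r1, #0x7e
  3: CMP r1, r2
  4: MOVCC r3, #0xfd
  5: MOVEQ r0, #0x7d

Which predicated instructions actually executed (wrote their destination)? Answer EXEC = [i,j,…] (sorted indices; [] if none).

0: ✓ CMP  NZCV=1001
1: · MOVVC
2: · SUBVC
3: ✓ CMP  NZCV=0010
4: · MOVCC
5: · MOVEQ

EXEC = []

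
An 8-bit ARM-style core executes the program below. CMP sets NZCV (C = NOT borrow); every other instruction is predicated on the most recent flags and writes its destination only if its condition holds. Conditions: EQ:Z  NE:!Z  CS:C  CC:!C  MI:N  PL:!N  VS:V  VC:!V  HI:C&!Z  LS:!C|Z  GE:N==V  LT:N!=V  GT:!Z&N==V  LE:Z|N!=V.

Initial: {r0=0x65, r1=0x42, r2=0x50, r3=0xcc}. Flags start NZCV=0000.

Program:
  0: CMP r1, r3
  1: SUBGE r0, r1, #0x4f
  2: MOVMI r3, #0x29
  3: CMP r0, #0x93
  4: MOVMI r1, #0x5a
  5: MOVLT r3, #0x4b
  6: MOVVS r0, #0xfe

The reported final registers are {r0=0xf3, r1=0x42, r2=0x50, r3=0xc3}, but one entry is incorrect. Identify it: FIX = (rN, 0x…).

[0] flags=0000 → (cmp)
[1] flags=0000 GE?T → r0=0xf3
[2] flags=0000 MI?F → skip
[3] flags=0010 → (cmp)
[4] flags=0010 MI?F → skip
[5] flags=0010 LT?F → skip
[6] flags=0010 VS?F → skip

FIX = (r3, 0xcc)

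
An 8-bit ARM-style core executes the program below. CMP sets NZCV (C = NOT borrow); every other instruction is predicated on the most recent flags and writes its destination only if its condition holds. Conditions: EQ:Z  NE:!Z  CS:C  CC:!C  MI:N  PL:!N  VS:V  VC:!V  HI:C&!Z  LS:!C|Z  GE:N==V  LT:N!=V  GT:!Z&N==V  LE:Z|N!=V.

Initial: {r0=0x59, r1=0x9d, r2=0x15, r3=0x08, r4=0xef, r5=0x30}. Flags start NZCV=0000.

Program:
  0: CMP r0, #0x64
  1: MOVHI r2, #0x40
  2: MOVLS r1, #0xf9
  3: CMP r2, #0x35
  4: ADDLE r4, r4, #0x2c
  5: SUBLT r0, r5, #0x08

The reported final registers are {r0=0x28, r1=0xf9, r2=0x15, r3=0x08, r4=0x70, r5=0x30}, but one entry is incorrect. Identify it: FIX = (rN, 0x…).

FIX = (r4, 0x1b)

[0] flags=1000 → (cmp)
[1] flags=1000 HI?F → skip
[2] flags=1000 LS?T → r1=0xf9
[3] flags=1000 → (cmp)
[4] flags=1000 LE?T → r4=0x1b
[5] flags=1000 LT?T → r0=0x28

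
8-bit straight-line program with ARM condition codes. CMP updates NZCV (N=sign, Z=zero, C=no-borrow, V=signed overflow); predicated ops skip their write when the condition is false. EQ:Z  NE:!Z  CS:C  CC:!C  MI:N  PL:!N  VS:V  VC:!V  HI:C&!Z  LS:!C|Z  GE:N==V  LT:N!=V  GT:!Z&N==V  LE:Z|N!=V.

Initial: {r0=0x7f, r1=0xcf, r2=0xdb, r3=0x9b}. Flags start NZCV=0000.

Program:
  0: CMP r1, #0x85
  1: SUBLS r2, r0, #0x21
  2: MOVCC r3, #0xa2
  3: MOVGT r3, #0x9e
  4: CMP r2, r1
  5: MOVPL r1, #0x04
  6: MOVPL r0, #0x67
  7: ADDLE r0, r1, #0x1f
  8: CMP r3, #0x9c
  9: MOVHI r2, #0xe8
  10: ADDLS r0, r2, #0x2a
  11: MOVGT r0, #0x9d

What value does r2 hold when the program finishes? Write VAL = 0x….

0: ✓ CMP  NZCV=0010
1: · SUBLS
2: · MOVCC
3: ✓ MOVGT  r3←0x9e
4: ✓ CMP  NZCV=0010
5: ✓ MOVPL  r1←0x04
6: ✓ MOVPL  r0←0x67
7: · ADDLE
8: ✓ CMP  NZCV=0010
9: ✓ MOVHI  r2←0xe8
10: · ADDLS
11: ✓ MOVGT  r0←0x9d

VAL = 0xe8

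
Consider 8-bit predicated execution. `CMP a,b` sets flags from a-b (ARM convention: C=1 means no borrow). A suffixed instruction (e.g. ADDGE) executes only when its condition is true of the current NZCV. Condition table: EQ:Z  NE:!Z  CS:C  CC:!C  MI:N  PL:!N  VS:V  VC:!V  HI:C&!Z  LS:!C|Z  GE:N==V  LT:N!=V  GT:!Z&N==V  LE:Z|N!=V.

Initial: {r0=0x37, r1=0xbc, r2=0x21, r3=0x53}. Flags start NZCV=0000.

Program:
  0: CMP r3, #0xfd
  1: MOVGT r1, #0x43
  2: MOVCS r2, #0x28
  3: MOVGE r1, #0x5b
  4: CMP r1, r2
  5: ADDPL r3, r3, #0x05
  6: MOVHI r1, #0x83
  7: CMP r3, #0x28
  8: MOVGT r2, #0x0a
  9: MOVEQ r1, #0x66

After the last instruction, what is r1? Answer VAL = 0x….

VAL = 0x83

0: ✓ CMP  NZCV=0000
1: ✓ MOVGT  r1←0x43
2: · MOVCS
3: ✓ MOVGE  r1←0x5b
4: ✓ CMP  NZCV=0010
5: ✓ ADDPL  r3←0x58
6: ✓ MOVHI  r1←0x83
7: ✓ CMP  NZCV=0010
8: ✓ MOVGT  r2←0x0a
9: · MOVEQ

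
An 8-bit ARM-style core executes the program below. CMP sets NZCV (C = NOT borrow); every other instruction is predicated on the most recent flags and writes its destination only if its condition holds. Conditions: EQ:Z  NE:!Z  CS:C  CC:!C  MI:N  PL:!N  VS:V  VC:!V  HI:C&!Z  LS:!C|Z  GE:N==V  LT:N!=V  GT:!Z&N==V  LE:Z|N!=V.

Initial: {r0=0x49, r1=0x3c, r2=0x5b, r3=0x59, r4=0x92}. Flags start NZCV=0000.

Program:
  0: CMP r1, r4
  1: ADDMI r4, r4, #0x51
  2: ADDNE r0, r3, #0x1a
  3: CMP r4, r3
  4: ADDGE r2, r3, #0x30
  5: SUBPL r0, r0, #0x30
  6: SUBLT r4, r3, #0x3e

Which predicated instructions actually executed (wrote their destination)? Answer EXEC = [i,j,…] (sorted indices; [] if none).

[0] flags=1001 → (cmp)
[1] flags=1001 MI?T → r4=0xe3
[2] flags=1001 NE?T → r0=0x73
[3] flags=1010 → (cmp)
[4] flags=1010 GE?F → skip
[5] flags=1010 PL?F → skip
[6] flags=1010 LT?T → r4=0x1b

EXEC = [1,2,6]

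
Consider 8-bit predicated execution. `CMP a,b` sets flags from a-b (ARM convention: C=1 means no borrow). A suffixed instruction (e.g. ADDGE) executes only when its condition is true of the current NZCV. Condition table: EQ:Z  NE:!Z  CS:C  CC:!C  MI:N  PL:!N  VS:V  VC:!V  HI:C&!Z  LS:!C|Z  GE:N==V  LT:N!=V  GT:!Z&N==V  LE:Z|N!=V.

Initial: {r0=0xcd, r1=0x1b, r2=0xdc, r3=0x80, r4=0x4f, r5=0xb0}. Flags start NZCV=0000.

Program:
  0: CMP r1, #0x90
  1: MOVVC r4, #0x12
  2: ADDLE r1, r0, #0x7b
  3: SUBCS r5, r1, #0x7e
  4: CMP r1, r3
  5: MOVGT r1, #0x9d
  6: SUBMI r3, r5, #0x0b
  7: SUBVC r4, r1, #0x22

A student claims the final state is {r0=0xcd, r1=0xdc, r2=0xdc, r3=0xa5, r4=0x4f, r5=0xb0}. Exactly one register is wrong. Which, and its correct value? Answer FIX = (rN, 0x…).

[0] flags=1001 → (cmp)
[1] flags=1001 VC?F → skip
[2] flags=1001 LE?F → skip
[3] flags=1001 CS?F → skip
[4] flags=1001 → (cmp)
[5] flags=1001 GT?T → r1=0x9d
[6] flags=1001 MI?T → r3=0xa5
[7] flags=1001 VC?F → skip

FIX = (r1, 0x9d)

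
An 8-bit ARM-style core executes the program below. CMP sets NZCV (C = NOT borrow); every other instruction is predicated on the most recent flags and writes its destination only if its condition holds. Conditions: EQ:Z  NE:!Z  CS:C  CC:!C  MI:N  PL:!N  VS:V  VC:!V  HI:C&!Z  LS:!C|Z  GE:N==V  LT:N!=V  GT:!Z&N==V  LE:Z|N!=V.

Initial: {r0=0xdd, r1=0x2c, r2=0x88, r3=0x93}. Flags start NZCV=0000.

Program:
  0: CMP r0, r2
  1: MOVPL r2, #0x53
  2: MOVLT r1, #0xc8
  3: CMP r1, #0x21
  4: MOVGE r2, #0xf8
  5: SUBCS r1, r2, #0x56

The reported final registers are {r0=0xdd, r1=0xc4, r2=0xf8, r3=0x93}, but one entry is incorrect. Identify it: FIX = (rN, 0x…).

FIX = (r1, 0xa2)

0: ✓ CMP  NZCV=0010
1: ✓ MOVPL  r2←0x53
2: · MOVLT
3: ✓ CMP  NZCV=0010
4: ✓ MOVGE  r2←0xf8
5: ✓ SUBCS  r1←0xa2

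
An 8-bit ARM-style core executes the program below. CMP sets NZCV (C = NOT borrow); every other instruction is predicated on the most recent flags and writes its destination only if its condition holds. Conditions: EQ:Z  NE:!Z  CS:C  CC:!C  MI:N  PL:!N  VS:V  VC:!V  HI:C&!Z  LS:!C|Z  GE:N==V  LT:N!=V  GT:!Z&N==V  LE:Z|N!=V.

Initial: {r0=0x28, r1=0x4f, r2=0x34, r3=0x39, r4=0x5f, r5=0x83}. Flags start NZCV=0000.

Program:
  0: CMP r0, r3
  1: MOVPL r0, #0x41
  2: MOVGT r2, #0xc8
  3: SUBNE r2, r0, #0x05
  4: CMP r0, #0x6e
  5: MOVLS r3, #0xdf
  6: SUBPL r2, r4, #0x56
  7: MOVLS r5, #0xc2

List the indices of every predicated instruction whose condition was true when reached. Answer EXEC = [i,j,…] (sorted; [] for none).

EXEC = [3,5,7]

[0] flags=1000 → (cmp)
[1] flags=1000 PL?F → skip
[2] flags=1000 GT?F → skip
[3] flags=1000 NE?T → r2=0x23
[4] flags=1000 → (cmp)
[5] flags=1000 LS?T → r3=0xdf
[6] flags=1000 PL?F → skip
[7] flags=1000 LS?T → r5=0xc2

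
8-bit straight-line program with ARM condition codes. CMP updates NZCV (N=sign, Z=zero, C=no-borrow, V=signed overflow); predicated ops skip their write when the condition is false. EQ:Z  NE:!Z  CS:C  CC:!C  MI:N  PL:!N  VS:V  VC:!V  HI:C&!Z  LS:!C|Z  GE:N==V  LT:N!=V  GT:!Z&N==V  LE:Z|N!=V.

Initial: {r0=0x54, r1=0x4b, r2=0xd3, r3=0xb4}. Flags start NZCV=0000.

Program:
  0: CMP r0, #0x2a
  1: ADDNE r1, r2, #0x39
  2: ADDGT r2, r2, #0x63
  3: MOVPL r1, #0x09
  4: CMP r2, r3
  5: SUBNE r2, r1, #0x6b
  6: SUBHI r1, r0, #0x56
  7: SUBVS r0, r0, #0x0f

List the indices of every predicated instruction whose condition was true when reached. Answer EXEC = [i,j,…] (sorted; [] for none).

EXEC = [1,2,3,5,7]

0: ✓ CMP  NZCV=0010
1: ✓ ADDNE  r1←0x0c
2: ✓ ADDGT  r2←0x36
3: ✓ MOVPL  r1←0x09
4: ✓ CMP  NZCV=1001
5: ✓ SUBNE  r2←0x9e
6: · SUBHI
7: ✓ SUBVS  r0←0x45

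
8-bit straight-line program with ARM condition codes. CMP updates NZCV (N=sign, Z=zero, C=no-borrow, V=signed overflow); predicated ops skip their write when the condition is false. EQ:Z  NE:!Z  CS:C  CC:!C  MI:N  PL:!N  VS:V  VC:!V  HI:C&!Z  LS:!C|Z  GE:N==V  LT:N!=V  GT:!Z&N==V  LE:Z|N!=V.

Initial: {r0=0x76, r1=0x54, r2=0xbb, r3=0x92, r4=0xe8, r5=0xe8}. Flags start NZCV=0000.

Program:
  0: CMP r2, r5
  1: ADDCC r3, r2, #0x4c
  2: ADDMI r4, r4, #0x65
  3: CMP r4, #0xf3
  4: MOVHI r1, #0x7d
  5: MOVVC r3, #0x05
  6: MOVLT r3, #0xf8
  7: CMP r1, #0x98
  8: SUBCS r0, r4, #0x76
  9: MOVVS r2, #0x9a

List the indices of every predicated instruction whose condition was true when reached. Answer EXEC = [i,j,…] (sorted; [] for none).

[0] flags=1000 → (cmp)
[1] flags=1000 CC?T → r3=0x07
[2] flags=1000 MI?T → r4=0x4d
[3] flags=0000 → (cmp)
[4] flags=0000 HI?F → skip
[5] flags=0000 VC?T → r3=0x05
[6] flags=0000 LT?F → skip
[7] flags=1001 → (cmp)
[8] flags=1001 CS?F → skip
[9] flags=1001 VS?T → r2=0x9a

EXEC = [1,2,5,9]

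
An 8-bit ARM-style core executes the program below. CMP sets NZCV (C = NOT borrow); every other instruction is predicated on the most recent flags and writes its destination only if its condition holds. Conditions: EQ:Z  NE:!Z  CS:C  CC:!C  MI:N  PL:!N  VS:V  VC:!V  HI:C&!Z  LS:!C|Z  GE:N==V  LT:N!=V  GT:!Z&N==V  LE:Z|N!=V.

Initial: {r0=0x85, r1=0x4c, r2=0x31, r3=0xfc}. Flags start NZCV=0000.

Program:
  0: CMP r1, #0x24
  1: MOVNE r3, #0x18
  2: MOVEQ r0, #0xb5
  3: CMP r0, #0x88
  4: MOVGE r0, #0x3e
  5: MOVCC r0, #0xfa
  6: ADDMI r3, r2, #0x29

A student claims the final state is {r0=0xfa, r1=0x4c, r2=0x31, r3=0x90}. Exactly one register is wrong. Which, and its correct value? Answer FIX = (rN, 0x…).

FIX = (r3, 0x5a)

[0] flags=0010 → (cmp)
[1] flags=0010 NE?T → r3=0x18
[2] flags=0010 EQ?F → skip
[3] flags=1000 → (cmp)
[4] flags=1000 GE?F → skip
[5] flags=1000 CC?T → r0=0xfa
[6] flags=1000 MI?T → r3=0x5a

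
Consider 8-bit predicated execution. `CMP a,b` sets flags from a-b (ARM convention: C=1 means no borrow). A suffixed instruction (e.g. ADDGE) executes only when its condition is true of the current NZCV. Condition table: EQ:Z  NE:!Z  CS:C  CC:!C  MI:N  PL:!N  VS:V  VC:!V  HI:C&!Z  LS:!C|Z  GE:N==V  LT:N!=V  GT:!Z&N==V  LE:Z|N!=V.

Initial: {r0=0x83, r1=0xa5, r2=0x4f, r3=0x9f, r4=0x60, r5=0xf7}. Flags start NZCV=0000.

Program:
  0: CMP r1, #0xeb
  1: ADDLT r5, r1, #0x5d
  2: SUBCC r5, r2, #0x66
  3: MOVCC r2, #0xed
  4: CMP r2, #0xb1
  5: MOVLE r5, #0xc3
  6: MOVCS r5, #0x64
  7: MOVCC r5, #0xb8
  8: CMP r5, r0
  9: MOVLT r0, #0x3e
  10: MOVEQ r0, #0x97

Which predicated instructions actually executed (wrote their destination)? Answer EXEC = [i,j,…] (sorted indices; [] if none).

EXEC = [1,2,3,6]

[0] flags=1000 → (cmp)
[1] flags=1000 LT?T → r5=0x02
[2] flags=1000 CC?T → r5=0xe9
[3] flags=1000 CC?T → r2=0xed
[4] flags=0010 → (cmp)
[5] flags=0010 LE?F → skip
[6] flags=0010 CS?T → r5=0x64
[7] flags=0010 CC?F → skip
[8] flags=1001 → (cmp)
[9] flags=1001 LT?F → skip
[10] flags=1001 EQ?F → skip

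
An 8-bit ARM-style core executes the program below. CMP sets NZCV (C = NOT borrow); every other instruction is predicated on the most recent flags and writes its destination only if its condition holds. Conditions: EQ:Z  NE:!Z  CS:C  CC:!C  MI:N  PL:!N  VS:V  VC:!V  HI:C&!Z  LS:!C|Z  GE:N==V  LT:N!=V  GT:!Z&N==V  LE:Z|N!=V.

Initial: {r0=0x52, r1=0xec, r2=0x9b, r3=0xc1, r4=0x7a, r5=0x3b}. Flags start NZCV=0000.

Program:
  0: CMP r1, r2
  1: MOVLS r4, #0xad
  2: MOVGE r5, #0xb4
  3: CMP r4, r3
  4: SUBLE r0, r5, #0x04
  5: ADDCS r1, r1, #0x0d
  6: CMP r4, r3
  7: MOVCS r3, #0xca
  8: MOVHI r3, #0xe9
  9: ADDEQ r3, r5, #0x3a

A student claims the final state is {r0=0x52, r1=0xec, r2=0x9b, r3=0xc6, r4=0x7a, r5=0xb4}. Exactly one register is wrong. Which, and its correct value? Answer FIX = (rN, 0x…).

FIX = (r3, 0xc1)

[0] flags=0010 → (cmp)
[1] flags=0010 LS?F → skip
[2] flags=0010 GE?T → r5=0xb4
[3] flags=1001 → (cmp)
[4] flags=1001 LE?F → skip
[5] flags=1001 CS?F → skip
[6] flags=1001 → (cmp)
[7] flags=1001 CS?F → skip
[8] flags=1001 HI?F → skip
[9] flags=1001 EQ?F → skip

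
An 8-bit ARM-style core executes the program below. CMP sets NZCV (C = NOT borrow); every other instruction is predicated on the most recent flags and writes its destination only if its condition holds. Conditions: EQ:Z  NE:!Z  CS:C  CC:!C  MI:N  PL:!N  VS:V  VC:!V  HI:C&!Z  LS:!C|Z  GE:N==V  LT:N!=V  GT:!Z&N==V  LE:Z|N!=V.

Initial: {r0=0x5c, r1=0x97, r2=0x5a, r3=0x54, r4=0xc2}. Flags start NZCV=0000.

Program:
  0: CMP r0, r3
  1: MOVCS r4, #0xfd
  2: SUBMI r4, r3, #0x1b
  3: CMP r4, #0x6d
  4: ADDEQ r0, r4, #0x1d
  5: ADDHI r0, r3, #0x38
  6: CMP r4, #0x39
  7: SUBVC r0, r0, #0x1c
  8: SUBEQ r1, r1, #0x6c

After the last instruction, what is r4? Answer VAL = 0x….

[0] flags=0010 → (cmp)
[1] flags=0010 CS?T → r4=0xfd
[2] flags=0010 MI?F → skip
[3] flags=1010 → (cmp)
[4] flags=1010 EQ?F → skip
[5] flags=1010 HI?T → r0=0x8c
[6] flags=1010 → (cmp)
[7] flags=1010 VC?T → r0=0x70
[8] flags=1010 EQ?F → skip

VAL = 0xfd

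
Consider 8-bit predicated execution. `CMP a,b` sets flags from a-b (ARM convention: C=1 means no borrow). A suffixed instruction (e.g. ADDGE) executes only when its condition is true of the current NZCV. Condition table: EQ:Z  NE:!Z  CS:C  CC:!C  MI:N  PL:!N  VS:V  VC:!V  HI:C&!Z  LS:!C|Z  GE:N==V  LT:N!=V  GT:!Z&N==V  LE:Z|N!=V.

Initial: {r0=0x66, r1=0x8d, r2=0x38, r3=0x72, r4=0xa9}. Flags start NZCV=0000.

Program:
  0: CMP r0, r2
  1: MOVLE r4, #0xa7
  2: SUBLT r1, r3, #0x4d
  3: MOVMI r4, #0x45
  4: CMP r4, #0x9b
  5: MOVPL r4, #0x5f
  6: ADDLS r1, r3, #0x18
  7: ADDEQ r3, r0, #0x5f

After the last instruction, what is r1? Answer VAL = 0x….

VAL = 0x8d

0: ✓ CMP  NZCV=0010
1: · MOVLE
2: · SUBLT
3: · MOVMI
4: ✓ CMP  NZCV=0010
5: ✓ MOVPL  r4←0x5f
6: · ADDLS
7: · ADDEQ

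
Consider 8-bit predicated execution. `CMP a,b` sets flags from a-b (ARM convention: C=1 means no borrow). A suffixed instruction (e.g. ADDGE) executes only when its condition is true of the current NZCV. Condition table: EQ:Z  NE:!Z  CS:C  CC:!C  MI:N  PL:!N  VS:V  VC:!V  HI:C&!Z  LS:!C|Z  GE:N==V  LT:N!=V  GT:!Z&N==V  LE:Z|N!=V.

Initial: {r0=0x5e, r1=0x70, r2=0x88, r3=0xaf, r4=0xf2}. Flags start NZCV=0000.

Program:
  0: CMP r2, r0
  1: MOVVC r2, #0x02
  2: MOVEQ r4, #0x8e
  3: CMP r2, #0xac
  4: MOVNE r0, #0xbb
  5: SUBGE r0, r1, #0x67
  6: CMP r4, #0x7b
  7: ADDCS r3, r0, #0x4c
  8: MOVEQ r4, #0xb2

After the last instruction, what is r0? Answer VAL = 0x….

VAL = 0xbb

[0] flags=0011 → (cmp)
[1] flags=0011 VC?F → skip
[2] flags=0011 EQ?F → skip
[3] flags=1000 → (cmp)
[4] flags=1000 NE?T → r0=0xbb
[5] flags=1000 GE?F → skip
[6] flags=0011 → (cmp)
[7] flags=0011 CS?T → r3=0x07
[8] flags=0011 EQ?F → skip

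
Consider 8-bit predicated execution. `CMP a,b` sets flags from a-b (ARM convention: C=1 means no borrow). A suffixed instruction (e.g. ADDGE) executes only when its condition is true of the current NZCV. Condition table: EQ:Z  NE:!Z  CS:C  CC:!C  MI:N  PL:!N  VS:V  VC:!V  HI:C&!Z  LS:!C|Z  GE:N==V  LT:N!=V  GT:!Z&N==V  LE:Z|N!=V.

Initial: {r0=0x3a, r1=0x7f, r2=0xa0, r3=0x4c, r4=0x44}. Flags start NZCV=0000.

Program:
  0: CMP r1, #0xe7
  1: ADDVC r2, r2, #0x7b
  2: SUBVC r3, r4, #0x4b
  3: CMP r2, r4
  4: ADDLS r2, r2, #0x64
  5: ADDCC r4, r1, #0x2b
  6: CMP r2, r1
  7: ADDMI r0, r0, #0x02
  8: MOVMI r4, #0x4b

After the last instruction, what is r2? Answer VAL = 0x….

VAL = 0xa0

0: ✓ CMP  NZCV=1001
1: · ADDVC
2: · SUBVC
3: ✓ CMP  NZCV=0011
4: · ADDLS
5: · ADDCC
6: ✓ CMP  NZCV=0011
7: · ADDMI
8: · MOVMI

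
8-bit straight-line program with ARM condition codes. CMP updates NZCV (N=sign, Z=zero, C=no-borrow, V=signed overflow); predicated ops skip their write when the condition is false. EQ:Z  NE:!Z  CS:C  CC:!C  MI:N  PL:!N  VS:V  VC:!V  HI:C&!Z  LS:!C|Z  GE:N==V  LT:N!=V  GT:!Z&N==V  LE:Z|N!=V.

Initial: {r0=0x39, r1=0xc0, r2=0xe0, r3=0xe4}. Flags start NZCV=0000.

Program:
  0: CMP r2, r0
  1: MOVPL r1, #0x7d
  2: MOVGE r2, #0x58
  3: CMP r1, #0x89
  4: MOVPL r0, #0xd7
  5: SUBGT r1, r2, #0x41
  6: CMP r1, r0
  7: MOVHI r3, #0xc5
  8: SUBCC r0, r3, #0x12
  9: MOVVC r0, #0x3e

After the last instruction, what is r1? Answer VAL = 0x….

VAL = 0x9f

0: ✓ CMP  NZCV=1010
1: · MOVPL
2: · MOVGE
3: ✓ CMP  NZCV=0010
4: ✓ MOVPL  r0←0xd7
5: ✓ SUBGT  r1←0x9f
6: ✓ CMP  NZCV=1000
7: · MOVHI
8: ✓ SUBCC  r0←0xd2
9: ✓ MOVVC  r0←0x3e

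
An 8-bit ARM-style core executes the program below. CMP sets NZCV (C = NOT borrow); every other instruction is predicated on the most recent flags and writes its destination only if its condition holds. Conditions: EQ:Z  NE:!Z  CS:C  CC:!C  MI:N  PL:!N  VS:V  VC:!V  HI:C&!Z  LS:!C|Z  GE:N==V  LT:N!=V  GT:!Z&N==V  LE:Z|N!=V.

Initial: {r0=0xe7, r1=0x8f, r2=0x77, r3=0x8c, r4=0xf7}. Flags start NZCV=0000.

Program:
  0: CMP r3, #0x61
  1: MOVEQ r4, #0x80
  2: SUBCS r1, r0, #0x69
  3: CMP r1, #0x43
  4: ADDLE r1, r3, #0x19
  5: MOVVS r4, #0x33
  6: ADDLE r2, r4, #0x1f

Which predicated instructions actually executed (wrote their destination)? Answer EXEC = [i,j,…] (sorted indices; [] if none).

[0] flags=0011 → (cmp)
[1] flags=0011 EQ?F → skip
[2] flags=0011 CS?T → r1=0x7e
[3] flags=0010 → (cmp)
[4] flags=0010 LE?F → skip
[5] flags=0010 VS?F → skip
[6] flags=0010 LE?F → skip

EXEC = [2]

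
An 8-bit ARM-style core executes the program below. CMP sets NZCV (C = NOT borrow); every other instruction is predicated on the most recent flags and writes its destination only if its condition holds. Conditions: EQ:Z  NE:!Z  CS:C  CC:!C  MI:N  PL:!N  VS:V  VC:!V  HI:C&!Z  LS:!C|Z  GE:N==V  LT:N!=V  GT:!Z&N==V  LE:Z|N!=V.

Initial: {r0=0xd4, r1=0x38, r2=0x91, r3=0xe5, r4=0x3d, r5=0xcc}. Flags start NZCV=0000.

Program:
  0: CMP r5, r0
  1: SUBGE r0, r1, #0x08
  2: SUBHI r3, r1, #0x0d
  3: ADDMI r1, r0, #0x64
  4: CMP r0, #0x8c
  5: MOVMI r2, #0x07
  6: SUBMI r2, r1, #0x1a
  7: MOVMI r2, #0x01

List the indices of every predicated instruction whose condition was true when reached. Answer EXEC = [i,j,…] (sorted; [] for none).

EXEC = [3]

0: ✓ CMP  NZCV=1000
1: · SUBGE
2: · SUBHI
3: ✓ ADDMI  r1←0x38
4: ✓ CMP  NZCV=0010
5: · MOVMI
6: · SUBMI
7: · MOVMI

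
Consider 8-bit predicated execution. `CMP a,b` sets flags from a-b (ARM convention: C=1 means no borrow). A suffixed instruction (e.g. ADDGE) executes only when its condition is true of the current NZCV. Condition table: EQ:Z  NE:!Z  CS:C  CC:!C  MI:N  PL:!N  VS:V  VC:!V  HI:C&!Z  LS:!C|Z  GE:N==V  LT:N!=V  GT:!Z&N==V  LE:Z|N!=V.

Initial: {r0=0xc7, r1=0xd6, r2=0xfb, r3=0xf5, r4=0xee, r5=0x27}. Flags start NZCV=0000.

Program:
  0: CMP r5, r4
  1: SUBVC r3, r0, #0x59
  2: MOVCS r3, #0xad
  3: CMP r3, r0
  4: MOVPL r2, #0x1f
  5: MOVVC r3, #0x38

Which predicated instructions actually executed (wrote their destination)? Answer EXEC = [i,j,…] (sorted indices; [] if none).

EXEC = [1]

0: ✓ CMP  NZCV=0000
1: ✓ SUBVC  r3←0x6e
2: · MOVCS
3: ✓ CMP  NZCV=1001
4: · MOVPL
5: · MOVVC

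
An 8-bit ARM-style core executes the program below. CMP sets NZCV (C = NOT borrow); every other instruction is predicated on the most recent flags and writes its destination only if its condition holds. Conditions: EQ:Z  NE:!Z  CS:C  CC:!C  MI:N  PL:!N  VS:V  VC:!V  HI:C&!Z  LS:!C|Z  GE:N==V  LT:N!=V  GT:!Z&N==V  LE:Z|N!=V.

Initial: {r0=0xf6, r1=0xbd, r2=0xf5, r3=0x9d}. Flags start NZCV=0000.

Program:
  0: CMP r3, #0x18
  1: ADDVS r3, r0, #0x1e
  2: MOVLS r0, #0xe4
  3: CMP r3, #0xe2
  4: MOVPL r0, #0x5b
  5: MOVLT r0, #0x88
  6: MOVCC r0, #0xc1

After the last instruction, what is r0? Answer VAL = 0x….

[0] flags=1010 → (cmp)
[1] flags=1010 VS?F → skip
[2] flags=1010 LS?F → skip
[3] flags=1000 → (cmp)
[4] flags=1000 PL?F → skip
[5] flags=1000 LT?T → r0=0x88
[6] flags=1000 CC?T → r0=0xc1

VAL = 0xc1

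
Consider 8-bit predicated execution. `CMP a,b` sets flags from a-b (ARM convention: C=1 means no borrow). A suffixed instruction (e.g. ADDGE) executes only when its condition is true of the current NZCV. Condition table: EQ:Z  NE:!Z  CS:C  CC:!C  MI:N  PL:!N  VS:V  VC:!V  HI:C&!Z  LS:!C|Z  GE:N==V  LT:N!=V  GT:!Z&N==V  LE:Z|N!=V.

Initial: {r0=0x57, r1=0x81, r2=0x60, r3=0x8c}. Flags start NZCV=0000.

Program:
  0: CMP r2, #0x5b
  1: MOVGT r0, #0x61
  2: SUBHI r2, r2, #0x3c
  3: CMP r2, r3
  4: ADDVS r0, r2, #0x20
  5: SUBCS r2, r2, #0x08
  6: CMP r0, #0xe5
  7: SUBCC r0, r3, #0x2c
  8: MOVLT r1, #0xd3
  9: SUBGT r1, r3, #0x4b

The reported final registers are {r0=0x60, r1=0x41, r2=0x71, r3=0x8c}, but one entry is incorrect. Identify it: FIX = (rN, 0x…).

[0] flags=0010 → (cmp)
[1] flags=0010 GT?T → r0=0x61
[2] flags=0010 HI?T → r2=0x24
[3] flags=1001 → (cmp)
[4] flags=1001 VS?T → r0=0x44
[5] flags=1001 CS?F → skip
[6] flags=0000 → (cmp)
[7] flags=0000 CC?T → r0=0x60
[8] flags=0000 LT?F → skip
[9] flags=0000 GT?T → r1=0x41

FIX = (r2, 0x24)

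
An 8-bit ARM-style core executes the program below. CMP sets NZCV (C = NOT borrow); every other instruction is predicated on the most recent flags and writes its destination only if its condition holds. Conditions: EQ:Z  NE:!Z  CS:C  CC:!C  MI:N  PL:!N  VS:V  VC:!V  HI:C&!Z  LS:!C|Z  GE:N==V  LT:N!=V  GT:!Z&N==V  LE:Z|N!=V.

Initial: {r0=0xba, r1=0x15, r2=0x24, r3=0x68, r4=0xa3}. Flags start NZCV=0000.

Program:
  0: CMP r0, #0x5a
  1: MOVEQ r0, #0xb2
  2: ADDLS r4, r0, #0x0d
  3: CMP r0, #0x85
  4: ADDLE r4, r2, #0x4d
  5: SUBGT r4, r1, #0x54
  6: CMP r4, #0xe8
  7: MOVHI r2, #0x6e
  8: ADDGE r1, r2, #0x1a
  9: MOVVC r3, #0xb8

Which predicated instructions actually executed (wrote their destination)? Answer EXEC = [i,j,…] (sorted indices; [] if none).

0: ✓ CMP  NZCV=0011
1: · MOVEQ
2: · ADDLS
3: ✓ CMP  NZCV=0010
4: · ADDLE
5: ✓ SUBGT  r4←0xc1
6: ✓ CMP  NZCV=1000
7: · MOVHI
8: · ADDGE
9: ✓ MOVVC  r3←0xb8

EXEC = [5,9]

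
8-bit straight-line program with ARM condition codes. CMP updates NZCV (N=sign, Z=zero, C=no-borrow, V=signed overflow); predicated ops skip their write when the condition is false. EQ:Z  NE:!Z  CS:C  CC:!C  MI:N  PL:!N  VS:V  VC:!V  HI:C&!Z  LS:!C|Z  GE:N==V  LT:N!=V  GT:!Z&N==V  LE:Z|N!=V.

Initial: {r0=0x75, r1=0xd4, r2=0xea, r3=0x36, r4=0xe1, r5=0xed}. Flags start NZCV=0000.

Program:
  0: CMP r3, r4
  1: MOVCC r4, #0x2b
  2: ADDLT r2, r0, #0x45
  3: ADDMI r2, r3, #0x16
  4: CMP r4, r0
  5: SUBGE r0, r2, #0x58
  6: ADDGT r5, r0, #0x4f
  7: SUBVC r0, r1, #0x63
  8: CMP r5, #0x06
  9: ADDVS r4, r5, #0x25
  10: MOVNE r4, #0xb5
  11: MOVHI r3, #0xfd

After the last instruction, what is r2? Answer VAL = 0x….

VAL = 0xea

0: ✓ CMP  NZCV=0000
1: ✓ MOVCC  r4←0x2b
2: · ADDLT
3: · ADDMI
4: ✓ CMP  NZCV=1000
5: · SUBGE
6: · ADDGT
7: ✓ SUBVC  r0←0x71
8: ✓ CMP  NZCV=1010
9: · ADDVS
10: ✓ MOVNE  r4←0xb5
11: ✓ MOVHI  r3←0xfd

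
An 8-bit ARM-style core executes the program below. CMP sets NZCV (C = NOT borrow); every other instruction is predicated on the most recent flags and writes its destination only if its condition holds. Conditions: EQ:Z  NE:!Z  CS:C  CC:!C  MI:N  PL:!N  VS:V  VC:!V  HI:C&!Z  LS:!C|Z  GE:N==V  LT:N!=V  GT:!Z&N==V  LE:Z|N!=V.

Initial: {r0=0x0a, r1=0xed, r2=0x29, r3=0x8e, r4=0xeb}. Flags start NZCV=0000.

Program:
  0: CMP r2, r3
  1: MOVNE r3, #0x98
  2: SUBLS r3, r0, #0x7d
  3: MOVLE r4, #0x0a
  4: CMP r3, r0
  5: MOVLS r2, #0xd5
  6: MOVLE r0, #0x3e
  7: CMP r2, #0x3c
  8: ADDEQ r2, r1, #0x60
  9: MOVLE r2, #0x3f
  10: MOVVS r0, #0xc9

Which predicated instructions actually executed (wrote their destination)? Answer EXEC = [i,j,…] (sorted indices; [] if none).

EXEC = [1,2,6,9]

0: ✓ CMP  NZCV=1001
1: ✓ MOVNE  r3←0x98
2: ✓ SUBLS  r3←0x8d
3: · MOVLE
4: ✓ CMP  NZCV=1010
5: · MOVLS
6: ✓ MOVLE  r0←0x3e
7: ✓ CMP  NZCV=1000
8: · ADDEQ
9: ✓ MOVLE  r2←0x3f
10: · MOVVS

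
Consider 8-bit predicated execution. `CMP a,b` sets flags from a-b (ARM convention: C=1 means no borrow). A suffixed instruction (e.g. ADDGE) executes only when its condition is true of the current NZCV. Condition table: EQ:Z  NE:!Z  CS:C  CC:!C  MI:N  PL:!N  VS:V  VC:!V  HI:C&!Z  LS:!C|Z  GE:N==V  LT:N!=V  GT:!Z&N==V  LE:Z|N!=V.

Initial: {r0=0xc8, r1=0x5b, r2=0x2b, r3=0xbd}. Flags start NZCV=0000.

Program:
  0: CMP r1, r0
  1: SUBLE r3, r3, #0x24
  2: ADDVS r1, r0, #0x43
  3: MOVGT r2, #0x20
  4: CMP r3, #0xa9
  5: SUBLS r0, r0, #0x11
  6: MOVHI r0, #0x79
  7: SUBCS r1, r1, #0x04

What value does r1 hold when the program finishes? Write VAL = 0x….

0: ✓ CMP  NZCV=1001
1: · SUBLE
2: ✓ ADDVS  r1←0x0b
3: ✓ MOVGT  r2←0x20
4: ✓ CMP  NZCV=0010
5: · SUBLS
6: ✓ MOVHI  r0←0x79
7: ✓ SUBCS  r1←0x07

VAL = 0x07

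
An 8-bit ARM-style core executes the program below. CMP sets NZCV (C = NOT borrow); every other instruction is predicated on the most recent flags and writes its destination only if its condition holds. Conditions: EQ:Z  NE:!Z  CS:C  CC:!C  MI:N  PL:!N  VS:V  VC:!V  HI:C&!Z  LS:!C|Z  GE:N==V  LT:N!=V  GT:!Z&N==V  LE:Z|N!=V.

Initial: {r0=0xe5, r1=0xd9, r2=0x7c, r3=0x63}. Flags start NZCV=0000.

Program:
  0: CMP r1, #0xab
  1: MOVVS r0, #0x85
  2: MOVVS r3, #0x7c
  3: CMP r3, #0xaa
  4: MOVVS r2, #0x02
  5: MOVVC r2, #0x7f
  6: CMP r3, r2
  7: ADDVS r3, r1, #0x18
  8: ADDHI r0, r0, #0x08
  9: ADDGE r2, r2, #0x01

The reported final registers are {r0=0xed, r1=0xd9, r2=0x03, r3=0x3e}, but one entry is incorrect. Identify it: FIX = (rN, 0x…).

[0] flags=0010 → (cmp)
[1] flags=0010 VS?F → skip
[2] flags=0010 VS?F → skip
[3] flags=1001 → (cmp)
[4] flags=1001 VS?T → r2=0x02
[5] flags=1001 VC?F → skip
[6] flags=0010 → (cmp)
[7] flags=0010 VS?F → skip
[8] flags=0010 HI?T → r0=0xed
[9] flags=0010 GE?T → r2=0x03

FIX = (r3, 0x63)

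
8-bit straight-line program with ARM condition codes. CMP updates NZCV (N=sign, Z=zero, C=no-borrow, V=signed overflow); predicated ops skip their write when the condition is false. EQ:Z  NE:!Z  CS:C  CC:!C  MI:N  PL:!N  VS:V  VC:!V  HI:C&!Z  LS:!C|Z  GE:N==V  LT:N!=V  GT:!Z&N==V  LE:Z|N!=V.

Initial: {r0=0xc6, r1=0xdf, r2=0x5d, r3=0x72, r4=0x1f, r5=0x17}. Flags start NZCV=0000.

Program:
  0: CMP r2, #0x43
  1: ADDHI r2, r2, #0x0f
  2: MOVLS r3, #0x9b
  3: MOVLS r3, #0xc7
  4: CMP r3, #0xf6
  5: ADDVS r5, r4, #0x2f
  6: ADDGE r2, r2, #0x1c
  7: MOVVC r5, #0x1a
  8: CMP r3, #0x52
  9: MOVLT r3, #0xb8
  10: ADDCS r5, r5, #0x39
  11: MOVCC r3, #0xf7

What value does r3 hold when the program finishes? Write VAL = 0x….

VAL = 0x72

0: ✓ CMP  NZCV=0010
1: ✓ ADDHI  r2←0x6c
2: · MOVLS
3: · MOVLS
4: ✓ CMP  NZCV=0000
5: · ADDVS
6: ✓ ADDGE  r2←0x88
7: ✓ MOVVC  r5←0x1a
8: ✓ CMP  NZCV=0010
9: · MOVLT
10: ✓ ADDCS  r5←0x53
11: · MOVCC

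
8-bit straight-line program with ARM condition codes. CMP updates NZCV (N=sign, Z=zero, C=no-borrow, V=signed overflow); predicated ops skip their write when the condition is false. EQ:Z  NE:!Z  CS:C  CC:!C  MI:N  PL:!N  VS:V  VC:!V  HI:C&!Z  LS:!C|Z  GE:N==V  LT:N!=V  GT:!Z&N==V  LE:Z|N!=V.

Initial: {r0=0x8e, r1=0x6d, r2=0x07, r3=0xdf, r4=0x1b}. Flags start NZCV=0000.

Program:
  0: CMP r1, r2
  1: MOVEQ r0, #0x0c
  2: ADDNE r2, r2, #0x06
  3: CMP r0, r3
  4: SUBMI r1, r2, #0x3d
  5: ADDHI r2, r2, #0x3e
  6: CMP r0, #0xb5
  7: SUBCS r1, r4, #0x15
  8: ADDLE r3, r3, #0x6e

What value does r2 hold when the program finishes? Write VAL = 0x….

VAL = 0x0d

[0] flags=0010 → (cmp)
[1] flags=0010 EQ?F → skip
[2] flags=0010 NE?T → r2=0x0d
[3] flags=1000 → (cmp)
[4] flags=1000 MI?T → r1=0xd0
[5] flags=1000 HI?F → skip
[6] flags=1000 → (cmp)
[7] flags=1000 CS?F → skip
[8] flags=1000 LE?T → r3=0x4d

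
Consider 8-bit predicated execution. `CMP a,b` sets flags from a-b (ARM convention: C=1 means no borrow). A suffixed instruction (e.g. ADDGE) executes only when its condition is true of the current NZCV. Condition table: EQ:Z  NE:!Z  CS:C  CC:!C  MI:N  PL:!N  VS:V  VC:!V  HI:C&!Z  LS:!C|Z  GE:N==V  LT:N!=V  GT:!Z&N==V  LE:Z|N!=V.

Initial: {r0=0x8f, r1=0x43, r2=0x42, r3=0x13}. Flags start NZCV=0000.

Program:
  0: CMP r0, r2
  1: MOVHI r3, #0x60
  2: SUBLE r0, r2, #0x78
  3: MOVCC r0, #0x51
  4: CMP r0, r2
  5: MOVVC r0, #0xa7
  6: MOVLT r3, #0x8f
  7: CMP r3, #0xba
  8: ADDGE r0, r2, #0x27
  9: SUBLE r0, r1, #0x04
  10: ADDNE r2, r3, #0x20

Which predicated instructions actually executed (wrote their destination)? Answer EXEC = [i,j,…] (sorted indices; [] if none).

EXEC = [1,2,5,6,9,10]

0: ✓ CMP  NZCV=0011
1: ✓ MOVHI  r3←0x60
2: ✓ SUBLE  r0←0xca
3: · MOVCC
4: ✓ CMP  NZCV=1010
5: ✓ MOVVC  r0←0xa7
6: ✓ MOVLT  r3←0x8f
7: ✓ CMP  NZCV=1000
8: · ADDGE
9: ✓ SUBLE  r0←0x3f
10: ✓ ADDNE  r2←0xaf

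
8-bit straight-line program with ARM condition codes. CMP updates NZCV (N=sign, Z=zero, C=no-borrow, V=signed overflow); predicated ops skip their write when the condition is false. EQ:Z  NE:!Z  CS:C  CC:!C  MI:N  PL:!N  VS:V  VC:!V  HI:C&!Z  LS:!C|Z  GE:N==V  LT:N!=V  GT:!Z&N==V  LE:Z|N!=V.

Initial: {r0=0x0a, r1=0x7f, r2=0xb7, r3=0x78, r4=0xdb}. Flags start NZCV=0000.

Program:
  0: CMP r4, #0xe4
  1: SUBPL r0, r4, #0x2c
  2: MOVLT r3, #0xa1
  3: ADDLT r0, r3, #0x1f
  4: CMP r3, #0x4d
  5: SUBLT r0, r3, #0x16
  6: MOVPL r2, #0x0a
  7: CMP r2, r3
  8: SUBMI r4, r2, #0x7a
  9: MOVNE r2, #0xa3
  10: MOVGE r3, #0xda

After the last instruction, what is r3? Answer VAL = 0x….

[0] flags=1000 → (cmp)
[1] flags=1000 PL?F → skip
[2] flags=1000 LT?T → r3=0xa1
[3] flags=1000 LT?T → r0=0xc0
[4] flags=0011 → (cmp)
[5] flags=0011 LT?T → r0=0x8b
[6] flags=0011 PL?T → r2=0x0a
[7] flags=0000 → (cmp)
[8] flags=0000 MI?F → skip
[9] flags=0000 NE?T → r2=0xa3
[10] flags=0000 GE?T → r3=0xda

VAL = 0xda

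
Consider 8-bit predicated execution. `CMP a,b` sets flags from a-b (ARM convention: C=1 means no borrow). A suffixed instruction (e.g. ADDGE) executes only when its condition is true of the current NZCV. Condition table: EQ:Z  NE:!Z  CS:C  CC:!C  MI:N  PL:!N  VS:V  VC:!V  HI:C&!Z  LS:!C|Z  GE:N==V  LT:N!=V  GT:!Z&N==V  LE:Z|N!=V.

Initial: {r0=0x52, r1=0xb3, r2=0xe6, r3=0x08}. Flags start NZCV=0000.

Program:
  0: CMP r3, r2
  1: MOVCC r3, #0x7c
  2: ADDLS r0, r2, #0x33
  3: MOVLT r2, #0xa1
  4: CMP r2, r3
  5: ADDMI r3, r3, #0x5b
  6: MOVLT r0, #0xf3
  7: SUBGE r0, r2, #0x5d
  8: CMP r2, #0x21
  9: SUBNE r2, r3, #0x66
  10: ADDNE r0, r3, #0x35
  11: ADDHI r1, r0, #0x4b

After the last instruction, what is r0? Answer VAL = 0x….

VAL = 0xb1

0: ✓ CMP  NZCV=0000
1: ✓ MOVCC  r3←0x7c
2: ✓ ADDLS  r0←0x19
3: · MOVLT
4: ✓ CMP  NZCV=0011
5: · ADDMI
6: ✓ MOVLT  r0←0xf3
7: · SUBGE
8: ✓ CMP  NZCV=1010
9: ✓ SUBNE  r2←0x16
10: ✓ ADDNE  r0←0xb1
11: ✓ ADDHI  r1←0xfc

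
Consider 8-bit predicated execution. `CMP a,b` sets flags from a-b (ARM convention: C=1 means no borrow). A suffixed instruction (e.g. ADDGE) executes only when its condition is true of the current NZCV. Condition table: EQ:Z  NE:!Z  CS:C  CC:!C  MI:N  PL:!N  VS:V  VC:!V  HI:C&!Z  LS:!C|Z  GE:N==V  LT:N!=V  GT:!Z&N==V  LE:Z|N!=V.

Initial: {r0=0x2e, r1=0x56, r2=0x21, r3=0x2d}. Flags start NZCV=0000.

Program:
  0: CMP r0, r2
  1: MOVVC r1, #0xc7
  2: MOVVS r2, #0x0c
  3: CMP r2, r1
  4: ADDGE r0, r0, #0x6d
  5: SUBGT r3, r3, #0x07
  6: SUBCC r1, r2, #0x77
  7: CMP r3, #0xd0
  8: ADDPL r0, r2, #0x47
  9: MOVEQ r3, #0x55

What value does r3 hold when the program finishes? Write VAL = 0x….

0: ✓ CMP  NZCV=0010
1: ✓ MOVVC  r1←0xc7
2: · MOVVS
3: ✓ CMP  NZCV=0000
4: ✓ ADDGE  r0←0x9b
5: ✓ SUBGT  r3←0x26
6: ✓ SUBCC  r1←0xaa
7: ✓ CMP  NZCV=0000
8: ✓ ADDPL  r0←0x68
9: · MOVEQ

VAL = 0x26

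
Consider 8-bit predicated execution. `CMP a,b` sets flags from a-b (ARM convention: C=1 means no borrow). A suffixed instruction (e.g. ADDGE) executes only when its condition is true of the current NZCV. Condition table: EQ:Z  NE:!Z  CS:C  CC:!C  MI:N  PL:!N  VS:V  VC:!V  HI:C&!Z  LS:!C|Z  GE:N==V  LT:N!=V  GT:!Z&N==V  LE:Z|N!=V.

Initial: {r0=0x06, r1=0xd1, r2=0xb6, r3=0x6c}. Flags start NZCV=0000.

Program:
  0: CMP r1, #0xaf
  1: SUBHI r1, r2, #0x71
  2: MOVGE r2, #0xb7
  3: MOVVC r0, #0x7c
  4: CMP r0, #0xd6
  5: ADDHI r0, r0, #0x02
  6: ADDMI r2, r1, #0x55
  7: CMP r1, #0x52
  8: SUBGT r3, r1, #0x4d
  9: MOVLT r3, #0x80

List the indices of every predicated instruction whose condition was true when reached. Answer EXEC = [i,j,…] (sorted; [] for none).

[0] flags=0010 → (cmp)
[1] flags=0010 HI?T → r1=0x45
[2] flags=0010 GE?T → r2=0xb7
[3] flags=0010 VC?T → r0=0x7c
[4] flags=1001 → (cmp)
[5] flags=1001 HI?F → skip
[6] flags=1001 MI?T → r2=0x9a
[7] flags=1000 → (cmp)
[8] flags=1000 GT?F → skip
[9] flags=1000 LT?T → r3=0x80

EXEC = [1,2,3,6,9]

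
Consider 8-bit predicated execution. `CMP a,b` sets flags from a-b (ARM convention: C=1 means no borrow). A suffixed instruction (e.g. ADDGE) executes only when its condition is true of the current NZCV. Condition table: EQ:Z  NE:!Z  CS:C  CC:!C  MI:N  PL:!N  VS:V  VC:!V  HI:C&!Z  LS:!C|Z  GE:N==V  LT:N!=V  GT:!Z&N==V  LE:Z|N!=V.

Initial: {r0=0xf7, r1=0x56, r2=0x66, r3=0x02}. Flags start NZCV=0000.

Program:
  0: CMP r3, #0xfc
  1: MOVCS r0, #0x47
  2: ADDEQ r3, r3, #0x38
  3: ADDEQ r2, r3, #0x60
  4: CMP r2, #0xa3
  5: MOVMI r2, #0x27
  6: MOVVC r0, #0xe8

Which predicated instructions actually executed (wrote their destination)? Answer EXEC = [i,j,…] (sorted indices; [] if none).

0: ✓ CMP  NZCV=0000
1: · MOVCS
2: · ADDEQ
3: · ADDEQ
4: ✓ CMP  NZCV=1001
5: ✓ MOVMI  r2←0x27
6: · MOVVC

EXEC = [5]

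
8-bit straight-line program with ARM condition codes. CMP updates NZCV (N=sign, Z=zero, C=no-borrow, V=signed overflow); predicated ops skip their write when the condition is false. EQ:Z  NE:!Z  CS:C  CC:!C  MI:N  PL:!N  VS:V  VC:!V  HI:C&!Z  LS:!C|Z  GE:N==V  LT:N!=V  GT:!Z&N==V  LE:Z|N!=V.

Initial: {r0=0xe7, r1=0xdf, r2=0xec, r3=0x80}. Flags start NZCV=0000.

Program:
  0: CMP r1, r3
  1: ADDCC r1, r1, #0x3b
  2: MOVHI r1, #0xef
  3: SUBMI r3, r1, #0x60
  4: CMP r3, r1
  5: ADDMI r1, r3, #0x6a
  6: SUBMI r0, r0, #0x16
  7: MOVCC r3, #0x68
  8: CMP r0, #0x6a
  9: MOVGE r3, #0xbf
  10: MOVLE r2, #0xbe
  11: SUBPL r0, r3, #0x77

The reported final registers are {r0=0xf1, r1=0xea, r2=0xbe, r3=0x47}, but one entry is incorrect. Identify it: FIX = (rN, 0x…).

FIX = (r3, 0x68)

[0] flags=0010 → (cmp)
[1] flags=0010 CC?F → skip
[2] flags=0010 HI?T → r1=0xef
[3] flags=0010 MI?F → skip
[4] flags=1000 → (cmp)
[5] flags=1000 MI?T → r1=0xea
[6] flags=1000 MI?T → r0=0xd1
[7] flags=1000 CC?T → r3=0x68
[8] flags=0011 → (cmp)
[9] flags=0011 GE?F → skip
[10] flags=0011 LE?T → r2=0xbe
[11] flags=0011 PL?T → r0=0xf1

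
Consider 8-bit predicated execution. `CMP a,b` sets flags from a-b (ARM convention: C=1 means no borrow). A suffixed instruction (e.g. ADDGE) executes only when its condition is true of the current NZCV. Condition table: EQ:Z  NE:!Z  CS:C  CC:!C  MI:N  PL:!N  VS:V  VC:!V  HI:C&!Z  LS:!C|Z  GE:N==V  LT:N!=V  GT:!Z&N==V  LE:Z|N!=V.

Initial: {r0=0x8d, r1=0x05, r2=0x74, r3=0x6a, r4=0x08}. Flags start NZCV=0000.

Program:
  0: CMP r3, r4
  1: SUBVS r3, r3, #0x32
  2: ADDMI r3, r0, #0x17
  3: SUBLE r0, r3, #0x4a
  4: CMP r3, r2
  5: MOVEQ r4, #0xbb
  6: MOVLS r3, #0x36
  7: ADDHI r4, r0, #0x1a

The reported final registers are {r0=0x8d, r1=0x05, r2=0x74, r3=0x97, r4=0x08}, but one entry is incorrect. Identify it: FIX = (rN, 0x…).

[0] flags=0010 → (cmp)
[1] flags=0010 VS?F → skip
[2] flags=0010 MI?F → skip
[3] flags=0010 LE?F → skip
[4] flags=1000 → (cmp)
[5] flags=1000 EQ?F → skip
[6] flags=1000 LS?T → r3=0x36
[7] flags=1000 HI?F → skip

FIX = (r3, 0x36)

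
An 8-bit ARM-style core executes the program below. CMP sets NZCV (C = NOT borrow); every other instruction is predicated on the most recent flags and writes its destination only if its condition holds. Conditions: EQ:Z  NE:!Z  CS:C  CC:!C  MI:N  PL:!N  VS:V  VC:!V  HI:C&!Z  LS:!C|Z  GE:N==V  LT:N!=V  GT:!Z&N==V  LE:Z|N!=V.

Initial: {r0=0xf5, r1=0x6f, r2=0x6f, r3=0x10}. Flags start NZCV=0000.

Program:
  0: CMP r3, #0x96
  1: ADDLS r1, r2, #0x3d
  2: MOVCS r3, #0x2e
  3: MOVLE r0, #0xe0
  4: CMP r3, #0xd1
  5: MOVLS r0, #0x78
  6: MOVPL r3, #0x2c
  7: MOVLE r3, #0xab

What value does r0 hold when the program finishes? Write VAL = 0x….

[0] flags=0000 → (cmp)
[1] flags=0000 LS?T → r1=0xac
[2] flags=0000 CS?F → skip
[3] flags=0000 LE?F → skip
[4] flags=0000 → (cmp)
[5] flags=0000 LS?T → r0=0x78
[6] flags=0000 PL?T → r3=0x2c
[7] flags=0000 LE?F → skip

VAL = 0x78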